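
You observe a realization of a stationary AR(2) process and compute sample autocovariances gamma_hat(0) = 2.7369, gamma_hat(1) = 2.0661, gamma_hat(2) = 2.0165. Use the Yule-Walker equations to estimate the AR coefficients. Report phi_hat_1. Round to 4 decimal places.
\hat\phi_{1} = 0.4620

The Yule-Walker equations for an AR(p) process read, in matrix form,
  Gamma_p phi = r_p,   with   (Gamma_p)_{ij} = gamma(|i - j|),
                       (r_p)_i = gamma(i),   i,j = 1..p.
Substitute the sample gammas (Toeplitz matrix and right-hand side of size 2):
  Gamma_p = [[2.7369, 2.0661], [2.0661, 2.7369]]
  r_p     = [2.0661, 2.0165]
Written out:
  2.7369 phi_1 + 2.0661 phi_2 = 2.0661
  2.0661 phi_1 + 2.7369 phi_2 = 2.0165
Solve by Cramer's rule:
  det = gamma(0)^2 - gamma(1)^2 = (2.7369)^2 - (2.0661)^2 = 7.49062161 - 4.26876921 = 3.2218524
  phi_hat_1 = [gamma(1) gamma(0) - gamma(1) gamma(2)] / det = [(2.0661)(2.7369) - (2.0661)(2.0165)] / 3.2218524 = 1.48841844 / 3.2218524 = 0.462
  phi_hat_2 = [gamma(0) gamma(2) - gamma(1)^2] / det = [(2.7369)(2.0165) - (2.0661)^2] / 3.2218524 = 1.25018964 / 3.2218524 = 0.388
So phi_hat = [0.4620, 0.3880].
Therefore phi_hat_1 = 0.4620.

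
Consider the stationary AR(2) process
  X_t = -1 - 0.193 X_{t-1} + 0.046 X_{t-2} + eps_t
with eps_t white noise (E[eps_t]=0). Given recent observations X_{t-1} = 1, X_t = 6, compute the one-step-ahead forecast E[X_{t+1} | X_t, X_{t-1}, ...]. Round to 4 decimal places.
E[X_{t+1} \mid \mathcal F_t] = -2.1120

For an AR(p) model X_t = c + sum_i phi_i X_{t-i} + eps_t, the
one-step-ahead conditional mean is
  E[X_{t+1} | X_t, ...] = c + sum_i phi_i X_{t+1-i}.
Substitute known values:
  E[X_{t+1} | ...] = -1 + (-0.193) * (6) + (0.046) * (1)
                   = -2.1120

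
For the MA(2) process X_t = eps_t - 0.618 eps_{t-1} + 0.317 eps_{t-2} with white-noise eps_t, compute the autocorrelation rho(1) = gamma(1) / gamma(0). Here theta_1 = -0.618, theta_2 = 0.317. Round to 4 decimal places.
\rho(1) = -0.5490

For an MA(q) process with theta_0 = 1, the autocovariance is
  gamma(k) = sigma^2 * sum_{i=0..q-k} theta_i * theta_{i+k},
and rho(k) = gamma(k) / gamma(0). Sigma^2 cancels.
  numerator   = (1)*(-0.618) + (-0.618)*(0.317) = -0.813906.
  denominator = (1)^2 + (-0.618)^2 + (0.317)^2 = 1.482413.
  rho(1) = -0.813906 / 1.482413 = -0.5490.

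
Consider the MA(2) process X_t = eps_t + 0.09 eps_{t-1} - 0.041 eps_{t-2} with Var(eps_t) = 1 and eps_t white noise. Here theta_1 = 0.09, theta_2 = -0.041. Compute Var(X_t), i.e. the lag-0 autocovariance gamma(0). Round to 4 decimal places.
\gamma(0) = 1.0098

For an MA(q) process X_t = eps_t + sum_i theta_i eps_{t-i} with
Var(eps_t) = sigma^2, the variance is
  gamma(0) = sigma^2 * (1 + sum_i theta_i^2).
  sum_i theta_i^2 = (0.09)^2 + (-0.041)^2 = 0.0081 + 0.001681 = 0.009781.
  gamma(0) = 1 * (1 + 0.009781) = 1 * 1.009781 = 1.009781, which rounds to 1.0098.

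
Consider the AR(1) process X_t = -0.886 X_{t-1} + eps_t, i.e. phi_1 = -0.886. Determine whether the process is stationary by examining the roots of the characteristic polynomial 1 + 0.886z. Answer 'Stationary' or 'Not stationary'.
\text{Stationary}

The AR(p) characteristic polynomial is P(z) = 1 + 0.886z.
Stationarity requires all roots to lie outside the unit circle, i.e. |z| > 1 for every root.
This is linear in z: 1 + (0.886) z = 0  =>  z = -1/(0.886) = -1.128668,  |z| = 1.128668.
Moduli of all roots: 1.1287.
All moduli strictly greater than 1? Yes.
Verdict: Stationary.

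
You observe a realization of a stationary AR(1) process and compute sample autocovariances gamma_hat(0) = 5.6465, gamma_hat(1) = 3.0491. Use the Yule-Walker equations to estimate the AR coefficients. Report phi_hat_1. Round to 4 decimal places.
\hat\phi_{1} = 0.5400

The Yule-Walker equations for an AR(p) process read, in matrix form,
  Gamma_p phi = r_p,   with   (Gamma_p)_{ij} = gamma(|i - j|),
                       (r_p)_i = gamma(i),   i,j = 1..p.
Substitute the sample gammas (Toeplitz matrix and right-hand side of size 1):
  Gamma_p = [[5.6465]]
  r_p     = [3.0491]
With p = 1 this is the single equation gamma(0) phi_1 = gamma(1):
  phi_hat_1 = gamma(1) / gamma(0) = 3.0491 / 5.6465 = 0.5400.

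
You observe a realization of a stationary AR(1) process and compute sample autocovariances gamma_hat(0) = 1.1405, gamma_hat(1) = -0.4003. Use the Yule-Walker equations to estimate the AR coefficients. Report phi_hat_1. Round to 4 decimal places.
\hat\phi_{1} = -0.3510

The Yule-Walker equations for an AR(p) process read, in matrix form,
  Gamma_p phi = r_p,   with   (Gamma_p)_{ij} = gamma(|i - j|),
                       (r_p)_i = gamma(i),   i,j = 1..p.
Substitute the sample gammas (Toeplitz matrix and right-hand side of size 1):
  Gamma_p = [[1.1405]]
  r_p     = [-0.4003]
With p = 1 this is the single equation gamma(0) phi_1 = gamma(1):
  phi_hat_1 = gamma(1) / gamma(0) = -0.4003 / 1.1405 = -0.3510.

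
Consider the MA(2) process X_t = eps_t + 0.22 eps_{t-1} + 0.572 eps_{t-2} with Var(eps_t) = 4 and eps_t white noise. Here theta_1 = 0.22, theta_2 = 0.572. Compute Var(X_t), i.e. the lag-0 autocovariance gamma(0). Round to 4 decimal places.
\gamma(0) = 5.5023

For an MA(q) process X_t = eps_t + sum_i theta_i eps_{t-i} with
Var(eps_t) = sigma^2, the variance is
  gamma(0) = sigma^2 * (1 + sum_i theta_i^2).
  sum_i theta_i^2 = (0.22)^2 + (0.572)^2 = 0.0484 + 0.327184 = 0.375584.
  gamma(0) = 4 * (1 + 0.375584) = 4 * 1.375584 = 5.502336, which rounds to 5.5023.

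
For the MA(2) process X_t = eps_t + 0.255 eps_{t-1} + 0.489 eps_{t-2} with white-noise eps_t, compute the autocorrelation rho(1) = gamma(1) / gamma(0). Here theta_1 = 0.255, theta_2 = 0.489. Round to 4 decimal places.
\rho(1) = 0.2911

For an MA(q) process with theta_0 = 1, the autocovariance is
  gamma(k) = sigma^2 * sum_{i=0..q-k} theta_i * theta_{i+k},
and rho(k) = gamma(k) / gamma(0). Sigma^2 cancels.
  numerator   = (1)*(0.255) + (0.255)*(0.489) = 0.379695.
  denominator = (1)^2 + (0.255)^2 + (0.489)^2 = 1.304146.
  rho(1) = 0.379695 / 1.304146 = 0.2911.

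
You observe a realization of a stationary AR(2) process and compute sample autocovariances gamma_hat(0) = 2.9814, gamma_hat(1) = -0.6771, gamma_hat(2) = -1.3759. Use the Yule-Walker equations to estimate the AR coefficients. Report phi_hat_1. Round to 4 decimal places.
\hat\phi_{1} = -0.3500

The Yule-Walker equations for an AR(p) process read, in matrix form,
  Gamma_p phi = r_p,   with   (Gamma_p)_{ij} = gamma(|i - j|),
                       (r_p)_i = gamma(i),   i,j = 1..p.
Substitute the sample gammas (Toeplitz matrix and right-hand side of size 2):
  Gamma_p = [[2.9814, -0.6771], [-0.6771, 2.9814]]
  r_p     = [-0.6771, -1.3759]
Written out:
  2.9814 phi_1 - 0.6771 phi_2 = -0.6771
  -0.6771 phi_1 + 2.9814 phi_2 = -1.3759
Solve by Cramer's rule:
  det = gamma(0)^2 - gamma(1)^2 = (2.9814)^2 - (-0.6771)^2 = 8.88874596 - 0.45846441 = 8.43028155
  phi_hat_1 = [gamma(1) gamma(0) - gamma(1) gamma(2)] / det = [(-0.6771)(2.9814) - (-0.6771)(-1.3759)] / 8.43028155 = -2.95032783 / 8.43028155 = -0.35
  phi_hat_2 = [gamma(0) gamma(2) - gamma(1)^2] / det = [(2.9814)(-1.3759) - (-0.6771)^2] / 8.43028155 = -4.56057267 / 8.43028155 = -0.541
So phi_hat = [-0.3500, -0.5410].
Therefore phi_hat_1 = -0.3500.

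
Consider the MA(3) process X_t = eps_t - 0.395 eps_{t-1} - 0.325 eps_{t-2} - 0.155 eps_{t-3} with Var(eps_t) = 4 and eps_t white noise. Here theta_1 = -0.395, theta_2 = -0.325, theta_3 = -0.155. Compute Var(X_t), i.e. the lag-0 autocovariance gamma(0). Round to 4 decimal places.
\gamma(0) = 5.1427

For an MA(q) process X_t = eps_t + sum_i theta_i eps_{t-i} with
Var(eps_t) = sigma^2, the variance is
  gamma(0) = sigma^2 * (1 + sum_i theta_i^2).
  sum_i theta_i^2 = (-0.395)^2 + (-0.325)^2 + (-0.155)^2 = 0.156025 + 0.105625 + 0.024025 = 0.285675.
  gamma(0) = 4 * (1 + 0.285675) = 4 * 1.285675 = 5.1427.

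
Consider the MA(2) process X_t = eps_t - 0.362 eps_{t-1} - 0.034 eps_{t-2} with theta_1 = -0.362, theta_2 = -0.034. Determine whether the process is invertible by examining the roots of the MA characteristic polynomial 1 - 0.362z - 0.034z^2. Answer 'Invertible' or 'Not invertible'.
\text{Invertible}

The MA(q) characteristic polynomial is P(z) = 1 - 0.362z - 0.034z^2.
Invertibility requires all roots to lie outside the unit circle, i.e. |z| > 1 for every root.
Set 1 + (-0.362) z + (-0.034) z^2 = 0, i.e. a z^2 + b z + c = 0 with a = -0.034, b = -0.362, c = 1.
Discriminant D = b^2 - 4ac = (-0.362)^2 - 4*(-0.034)*1 = 0.131044 - (-0.136) = 0.267044.
D >= 0, so the roots are real: z = (-b +/- sqrt(D)) / (2a) = (0.362 +/- 0.516763) / (-0.068).
  z_1 = (0.362 + 0.516763) / (-0.068) = -12.923,   |z_1| = 12.923.
  z_2 = (0.362 - 0.516763) / (-0.068) = 2.2759,   |z_2| = 2.2759.
Moduli of all roots: 12.9230, 2.2759.
All moduli strictly greater than 1? Yes.
Verdict: Invertible.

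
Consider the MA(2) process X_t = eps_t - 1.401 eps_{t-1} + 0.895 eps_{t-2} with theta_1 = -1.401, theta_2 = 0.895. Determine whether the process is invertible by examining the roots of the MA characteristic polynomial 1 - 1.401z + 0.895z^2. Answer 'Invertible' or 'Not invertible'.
\text{Invertible}

The MA(q) characteristic polynomial is P(z) = 1 - 1.401z + 0.895z^2.
Invertibility requires all roots to lie outside the unit circle, i.e. |z| > 1 for every root.
Set 1 + (-1.401) z + (0.895) z^2 = 0, i.e. a z^2 + b z + c = 0 with a = 0.895, b = -1.401, c = 1.
Discriminant D = b^2 - 4ac = (-1.401)^2 - 4*(0.895)*1 = 1.962801 - (3.58) = -1.617199.
D < 0, so the roots are the complex-conjugate pair z = (-b +/- i sqrt(-D)) / (2a) = 0.7827 +/- 0.7104i.
For a conjugate pair |z|^2 = z * conj(z) = (product of roots) = c/a = 1/(0.895) = 1.117318, so |z| = sqrt(1.117318) = 1.057 for both roots.
Moduli of all roots: 1.0570, 1.0570.
All moduli strictly greater than 1? Yes.
Verdict: Invertible.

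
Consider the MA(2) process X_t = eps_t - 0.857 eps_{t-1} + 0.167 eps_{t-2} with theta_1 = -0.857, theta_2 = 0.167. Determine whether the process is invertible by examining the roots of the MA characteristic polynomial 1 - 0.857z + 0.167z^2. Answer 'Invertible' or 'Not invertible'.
\text{Invertible}

The MA(q) characteristic polynomial is P(z) = 1 - 0.857z + 0.167z^2.
Invertibility requires all roots to lie outside the unit circle, i.e. |z| > 1 for every root.
Set 1 + (-0.857) z + (0.167) z^2 = 0, i.e. a z^2 + b z + c = 0 with a = 0.167, b = -0.857, c = 1.
Discriminant D = b^2 - 4ac = (-0.857)^2 - 4*(0.167)*1 = 0.734449 - (0.668) = 0.066449.
D >= 0, so the roots are real: z = (-b +/- sqrt(D)) / (2a) = (0.857 +/- 0.257777) / (0.334).
  z_1 = (0.857 + 0.257777) / (0.334) = 3.3377,   |z_1| = 3.3377.
  z_2 = (0.857 - 0.257777) / (0.334) = 1.7941,   |z_2| = 1.7941.
Moduli of all roots: 3.3377, 1.7941.
All moduli strictly greater than 1? Yes.
Verdict: Invertible.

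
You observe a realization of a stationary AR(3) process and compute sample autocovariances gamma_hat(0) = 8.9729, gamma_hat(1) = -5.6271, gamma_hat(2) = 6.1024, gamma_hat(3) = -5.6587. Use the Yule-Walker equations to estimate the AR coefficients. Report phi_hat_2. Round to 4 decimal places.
\hat\phi_{2} = 0.3960

The Yule-Walker equations for an AR(p) process read, in matrix form,
  Gamma_p phi = r_p,   with   (Gamma_p)_{ij} = gamma(|i - j|),
                       (r_p)_i = gamma(i),   i,j = 1..p.
Substitute the sample gammas (Toeplitz matrix and right-hand side of size 3):
  Gamma_p = [[8.9729, -5.6271, 6.1024], [-5.6271, 8.9729, -5.6271], [6.1024, -5.6271, 8.9729]]
  r_p     = [-5.6271, 6.1024, -5.6587]
Written out (R1..R3):
  (R1) 8.9729 phi_1 - 5.6271 phi_2 + 6.1024 phi_3 = -5.6271
  (R2) -5.6271 phi_1 + 8.9729 phi_2 - 5.6271 phi_3 = 6.1024
  (R3) 6.1024 phi_1 - 5.6271 phi_2 + 8.9729 phi_3 = -5.6587
Gaussian elimination:
  R2 <- R2 - (-5.6271/8.9729) R1 = R2 - (-0.627122) R1:  5.444024 phi_2 - 1.800153 phi_3 = 2.573524
  R3 <- R3 - (6.1024/8.9729) R1 = R3 - (0.680092) R1:  -1.800153 phi_2 + 4.822705 phi_3 = -1.831753
  R3 <- R3 - (-1.800153/5.444024) R2 = R3 - (-0.330666) R2:  4.227456 phi_3 = -0.980776
Back-substitution:
  phi_hat_3 = -0.980776 / 4.227456 = -0.232002
  phi_hat_2 = (2.573524 - (-1.800153)(-0.232002)) / 5.444024 = 0.39601
  phi_hat_1 = (-5.6271 - (-5.6271)(0.39601) - (6.1024)(-0.232002)) / 8.9729 = -0.220993
So phi_hat = [-0.2210, 0.3960, -0.2320].
Therefore phi_hat_2 = 0.3960.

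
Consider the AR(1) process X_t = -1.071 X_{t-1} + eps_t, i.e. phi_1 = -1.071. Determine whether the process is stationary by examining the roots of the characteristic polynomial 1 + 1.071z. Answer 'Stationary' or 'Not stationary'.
\text{Not stationary}

The AR(p) characteristic polynomial is P(z) = 1 + 1.071z.
Stationarity requires all roots to lie outside the unit circle, i.e. |z| > 1 for every root.
This is linear in z: 1 + (1.071) z = 0  =>  z = -1/(1.071) = -0.933707,  |z| = 0.933707.
Moduli of all roots: 0.9337.
All moduli strictly greater than 1? No.
Verdict: Not stationary.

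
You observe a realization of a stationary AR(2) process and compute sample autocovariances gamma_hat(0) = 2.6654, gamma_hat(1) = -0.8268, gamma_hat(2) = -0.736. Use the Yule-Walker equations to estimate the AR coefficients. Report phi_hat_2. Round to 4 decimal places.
\hat\phi_{2} = -0.4120

The Yule-Walker equations for an AR(p) process read, in matrix form,
  Gamma_p phi = r_p,   with   (Gamma_p)_{ij} = gamma(|i - j|),
                       (r_p)_i = gamma(i),   i,j = 1..p.
Substitute the sample gammas (Toeplitz matrix and right-hand side of size 2):
  Gamma_p = [[2.6654, -0.8268], [-0.8268, 2.6654]]
  r_p     = [-0.8268, -0.736]
Written out:
  2.6654 phi_1 - 0.8268 phi_2 = -0.8268
  -0.8268 phi_1 + 2.6654 phi_2 = -0.736
Solve by Cramer's rule:
  det = gamma(0)^2 - gamma(1)^2 = (2.6654)^2 - (-0.8268)^2 = 7.10435716 - 0.68359824 = 6.42075892
  phi_hat_1 = [gamma(1) gamma(0) - gamma(1) gamma(2)] / det = [(-0.8268)(2.6654) - (-0.8268)(-0.736)] / 6.42075892 = -2.81227752 / 6.42075892 = -0.438
  phi_hat_2 = [gamma(0) gamma(2) - gamma(1)^2] / det = [(2.6654)(-0.736) - (-0.8268)^2] / 6.42075892 = -2.64533264 / 6.42075892 = -0.412
So phi_hat = [-0.4380, -0.4120].
Therefore phi_hat_2 = -0.4120.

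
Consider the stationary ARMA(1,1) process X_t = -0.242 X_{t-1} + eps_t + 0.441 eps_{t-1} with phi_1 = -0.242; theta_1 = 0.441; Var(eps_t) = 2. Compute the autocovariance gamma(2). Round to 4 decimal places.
\gamma(2) = -0.0914

Multiply the model equation by X_{t-k} and take expectations. With theta_0 = psi_0 = 1 and psi_j the MA(infinity) weights, this gives
  gamma(k) - sum_i phi_i gamma(k-i) = c_k,
  c_k = sigma^2 * sum_{j=k..q} theta_j psi_{j-k}   (c_k = 0 for k > q),
using gamma(-m) = gamma(m).
psi-weights needed (psi_j = theta_j + sum_i phi_i psi_{j-i}):
  psi_1 = theta_1 + phi_1 = 0.441 + (-0.242) = 0.199
Right-hand sides:
  c_0 = sigma^2 (1 + theta_1 psi_1) = 2 * (1 + (0.441)(0.199)) = 2 * 1.087759 = 2.175518
  c_1 = sigma^2 theta_1 = 2 * (0.441) = 0.882
  c_2 = 0
Equations for k = 0 and k = 1 (AR order 1):
  gamma(0) = phi_1 gamma(1) + c_0
  gamma(1) = phi_1 gamma(0) + c_1
Substituting the second into the first: gamma(0) (1 - phi_1^2) = c_0 + phi_1 c_1, so
  gamma(0) = (c_0 + phi_1 c_1) / (1 - phi_1^2) = (2.175518 + (-0.242)(0.882)) / (1 - (-0.242)^2) = 1.962074 / 0.941436 = 2.084129.
  gamma(1) = phi_1 gamma(0) + c_1 = (-0.242)(2.084129) + (0.882) = 0.377641.
For k = 2 (> q): gamma(2) = phi_1 gamma(1) = (-0.242)(0.377641) = -0.091389.
Therefore gamma(2) = -0.0914 (to 4 decimal places).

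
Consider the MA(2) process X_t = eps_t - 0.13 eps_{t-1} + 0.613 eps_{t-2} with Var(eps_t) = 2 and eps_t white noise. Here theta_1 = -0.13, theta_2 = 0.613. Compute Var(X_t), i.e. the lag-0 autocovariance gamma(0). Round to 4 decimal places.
\gamma(0) = 2.7853

For an MA(q) process X_t = eps_t + sum_i theta_i eps_{t-i} with
Var(eps_t) = sigma^2, the variance is
  gamma(0) = sigma^2 * (1 + sum_i theta_i^2).
  sum_i theta_i^2 = (-0.13)^2 + (0.613)^2 = 0.0169 + 0.375769 = 0.392669.
  gamma(0) = 2 * (1 + 0.392669) = 2 * 1.392669 = 2.785338, which rounds to 2.7853.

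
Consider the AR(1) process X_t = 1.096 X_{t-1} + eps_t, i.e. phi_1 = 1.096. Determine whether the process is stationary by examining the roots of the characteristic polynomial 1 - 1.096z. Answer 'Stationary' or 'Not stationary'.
\text{Not stationary}

The AR(p) characteristic polynomial is P(z) = 1 - 1.096z.
Stationarity requires all roots to lie outside the unit circle, i.e. |z| > 1 for every root.
This is linear in z: 1 + (-1.096) z = 0  =>  z = -1/(-1.096) = 0.912409,  |z| = 0.912409.
Moduli of all roots: 0.9124.
All moduli strictly greater than 1? No.
Verdict: Not stationary.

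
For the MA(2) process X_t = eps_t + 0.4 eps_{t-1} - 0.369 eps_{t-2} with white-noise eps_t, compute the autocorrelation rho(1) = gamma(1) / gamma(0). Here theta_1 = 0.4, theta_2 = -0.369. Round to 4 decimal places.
\rho(1) = 0.1947

For an MA(q) process with theta_0 = 1, the autocovariance is
  gamma(k) = sigma^2 * sum_{i=0..q-k} theta_i * theta_{i+k},
and rho(k) = gamma(k) / gamma(0). Sigma^2 cancels.
  numerator   = (1)*(0.4) + (0.4)*(-0.369) = 0.2524.
  denominator = (1)^2 + (0.4)^2 + (-0.369)^2 = 1.296161.
  rho(1) = 0.2524 / 1.296161 = 0.1947.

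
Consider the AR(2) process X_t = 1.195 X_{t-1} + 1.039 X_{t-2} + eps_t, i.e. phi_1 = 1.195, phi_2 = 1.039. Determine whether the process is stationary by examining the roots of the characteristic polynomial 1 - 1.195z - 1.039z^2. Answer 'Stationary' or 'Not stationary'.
\text{Not stationary}

The AR(p) characteristic polynomial is P(z) = 1 - 1.195z - 1.039z^2.
Stationarity requires all roots to lie outside the unit circle, i.e. |z| > 1 for every root.
Set 1 + (-1.195) z + (-1.039) z^2 = 0, i.e. a z^2 + b z + c = 0 with a = -1.039, b = -1.195, c = 1.
Discriminant D = b^2 - 4ac = (-1.195)^2 - 4*(-1.039)*1 = 1.428025 - (-4.156) = 5.584025.
D >= 0, so the roots are real: z = (-b +/- sqrt(D)) / (2a) = (1.195 +/- 2.363054) / (-2.078).
  z_1 = (1.195 + 2.363054) / (-2.078) = -1.7122,   |z_1| = 1.7122.
  z_2 = (1.195 - 2.363054) / (-2.078) = 0.5621,   |z_2| = 0.5621.
Moduli of all roots: 1.7122, 0.5621.
All moduli strictly greater than 1? No.
Verdict: Not stationary.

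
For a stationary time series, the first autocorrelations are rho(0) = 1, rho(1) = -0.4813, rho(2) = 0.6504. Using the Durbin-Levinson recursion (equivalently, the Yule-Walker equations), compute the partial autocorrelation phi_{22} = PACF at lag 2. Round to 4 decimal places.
\phi_{22} = 0.5450

The PACF at lag k is phi_{kk}, the last component of the solution
to the Yule-Walker system G_k phi = r_k where
  (G_k)_{ij} = rho(|i - j|), (r_k)_i = rho(i), i,j = 1..k.
Equivalently, Durbin-Levinson gives phi_{kk} iteratively:
  phi_{11} = rho(1)
  phi_{kk} = [rho(k) - sum_{j=1..k-1} phi_{k-1,j} rho(k-j)]
            / [1 - sum_{j=1..k-1} phi_{k-1,j} rho(j)],
  phi_{k,j} = phi_{k-1,j} - phi_{kk} phi_{k-1,k-j},  j = 1..k-1.
Step k = 1:
  phi_11 = rho(1) = -0.4813.
Step k = 2:
  phi_22 = [rho(2) - phi_11 rho(1)] / [1 - phi_11 rho(1)] = [0.6504 - (-0.4813)(-0.4813)] / [1 - (-0.4813)(-0.4813)]
         = 0.41875031 / 0.76835031 = 0.545.
Therefore phi_{22} = 0.5450.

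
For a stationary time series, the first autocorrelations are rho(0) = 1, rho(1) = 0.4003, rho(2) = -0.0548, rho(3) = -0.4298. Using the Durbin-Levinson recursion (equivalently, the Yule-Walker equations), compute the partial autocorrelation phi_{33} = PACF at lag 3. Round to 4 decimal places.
\phi_{33} = -0.3820

The PACF at lag k is phi_{kk}, the last component of the solution
to the Yule-Walker system G_k phi = r_k where
  (G_k)_{ij} = rho(|i - j|), (r_k)_i = rho(i), i,j = 1..k.
Equivalently, Durbin-Levinson gives phi_{kk} iteratively:
  phi_{11} = rho(1)
  phi_{kk} = [rho(k) - sum_{j=1..k-1} phi_{k-1,j} rho(k-j)]
            / [1 - sum_{j=1..k-1} phi_{k-1,j} rho(j)],
  phi_{k,j} = phi_{k-1,j} - phi_{kk} phi_{k-1,k-j},  j = 1..k-1.
Step k = 1:
  phi_11 = rho(1) = 0.4003.
Step k = 2:
  phi_22 = [rho(2) - phi_11 rho(1)] / [1 - phi_11 rho(1)] = [-0.0548 - (0.4003)(0.4003)] / [1 - (0.4003)(0.4003)]
         = -0.21504009 / 0.83975991 = -0.256073.
  Update: phi_21 = phi_11 - phi_22 phi_11 = 0.4003 - (-0.256073)(0.4003) = 0.502806.
Step k = 3:
  phi_33 = [rho(3) - phi_21 rho(2) - phi_22 rho(1)] / [1 - phi_21 rho(1) - phi_22 rho(2)]
    numerator   = -0.4298 - (0.502806)(-0.0548) - (-0.256073)(0.4003) = -0.29974008
    denominator = 1 - (0.502806)(0.4003) - (-0.256073)(-0.0548) = 0.78469388
  phi_33 = -0.29974008 / 0.78469388 = -0.382.
Therefore phi_{33} = -0.3820.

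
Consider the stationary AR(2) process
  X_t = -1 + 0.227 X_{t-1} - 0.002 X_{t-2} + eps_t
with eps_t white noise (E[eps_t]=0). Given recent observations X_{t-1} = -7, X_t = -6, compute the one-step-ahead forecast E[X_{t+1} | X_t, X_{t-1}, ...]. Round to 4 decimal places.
E[X_{t+1} \mid \mathcal F_t] = -2.3480

For an AR(p) model X_t = c + sum_i phi_i X_{t-i} + eps_t, the
one-step-ahead conditional mean is
  E[X_{t+1} | X_t, ...] = c + sum_i phi_i X_{t+1-i}.
Substitute known values:
  E[X_{t+1} | ...] = -1 + (0.227) * (-6) + (-0.002) * (-7)
                   = -2.3480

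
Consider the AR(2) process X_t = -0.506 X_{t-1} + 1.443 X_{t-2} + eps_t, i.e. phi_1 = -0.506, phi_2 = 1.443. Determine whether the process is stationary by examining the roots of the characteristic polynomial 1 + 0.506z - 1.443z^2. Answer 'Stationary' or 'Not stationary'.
\text{Not stationary}

The AR(p) characteristic polynomial is P(z) = 1 + 0.506z - 1.443z^2.
Stationarity requires all roots to lie outside the unit circle, i.e. |z| > 1 for every root.
Set 1 + (0.506) z + (-1.443) z^2 = 0, i.e. a z^2 + b z + c = 0 with a = -1.443, b = 0.506, c = 1.
Discriminant D = b^2 - 4ac = (0.506)^2 - 4*(-1.443)*1 = 0.256036 - (-5.772) = 6.028036.
D >= 0, so the roots are real: z = (-b +/- sqrt(D)) / (2a) = (-0.506 +/- 2.455206) / (-2.886).
  z_1 = (-0.506 + 2.455206) / (-2.886) = -0.6754,   |z_1| = 0.6754.
  z_2 = (-0.506 - 2.455206) / (-2.886) = 1.0261,   |z_2| = 1.0261.
Moduli of all roots: 0.6754, 1.0261.
All moduli strictly greater than 1? No.
Verdict: Not stationary.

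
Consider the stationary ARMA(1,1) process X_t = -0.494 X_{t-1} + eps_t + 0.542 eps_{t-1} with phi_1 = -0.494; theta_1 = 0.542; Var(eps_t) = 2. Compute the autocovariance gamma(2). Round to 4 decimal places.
\gamma(2) = -0.0459

Multiply the model equation by X_{t-k} and take expectations. With theta_0 = psi_0 = 1 and psi_j the MA(infinity) weights, this gives
  gamma(k) - sum_i phi_i gamma(k-i) = c_k,
  c_k = sigma^2 * sum_{j=k..q} theta_j psi_{j-k}   (c_k = 0 for k > q),
using gamma(-m) = gamma(m).
psi-weights needed (psi_j = theta_j + sum_i phi_i psi_{j-i}):
  psi_1 = theta_1 + phi_1 = 0.542 + (-0.494) = 0.048
Right-hand sides:
  c_0 = sigma^2 (1 + theta_1 psi_1) = 2 * (1 + (0.542)(0.048)) = 2 * 1.026016 = 2.052032
  c_1 = sigma^2 theta_1 = 2 * (0.542) = 1.084
  c_2 = 0
Equations for k = 0 and k = 1 (AR order 1):
  gamma(0) = phi_1 gamma(1) + c_0
  gamma(1) = phi_1 gamma(0) + c_1
Substituting the second into the first: gamma(0) (1 - phi_1^2) = c_0 + phi_1 c_1, so
  gamma(0) = (c_0 + phi_1 c_1) / (1 - phi_1^2) = (2.052032 + (-0.494)(1.084)) / (1 - (-0.494)^2) = 1.516536 / 0.755964 = 2.006096.
  gamma(1) = phi_1 gamma(0) + c_1 = (-0.494)(2.006096) + (1.084) = 0.092989.
For k = 2 (> q): gamma(2) = phi_1 gamma(1) = (-0.494)(0.092989) = -0.045936.
Therefore gamma(2) = -0.0459 (to 4 decimal places).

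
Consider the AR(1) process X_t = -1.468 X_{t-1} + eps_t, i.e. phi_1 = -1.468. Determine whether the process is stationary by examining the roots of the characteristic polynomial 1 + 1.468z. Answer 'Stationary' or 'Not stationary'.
\text{Not stationary}

The AR(p) characteristic polynomial is P(z) = 1 + 1.468z.
Stationarity requires all roots to lie outside the unit circle, i.e. |z| > 1 for every root.
This is linear in z: 1 + (1.468) z = 0  =>  z = -1/(1.468) = -0.681199,  |z| = 0.681199.
Moduli of all roots: 0.6812.
All moduli strictly greater than 1? No.
Verdict: Not stationary.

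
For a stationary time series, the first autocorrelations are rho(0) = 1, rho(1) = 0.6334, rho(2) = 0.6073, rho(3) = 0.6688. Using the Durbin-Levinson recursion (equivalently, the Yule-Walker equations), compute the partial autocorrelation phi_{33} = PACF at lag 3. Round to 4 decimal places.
\phi_{33} = 0.3761

The PACF at lag k is phi_{kk}, the last component of the solution
to the Yule-Walker system G_k phi = r_k where
  (G_k)_{ij} = rho(|i - j|), (r_k)_i = rho(i), i,j = 1..k.
Equivalently, Durbin-Levinson gives phi_{kk} iteratively:
  phi_{11} = rho(1)
  phi_{kk} = [rho(k) - sum_{j=1..k-1} phi_{k-1,j} rho(k-j)]
            / [1 - sum_{j=1..k-1} phi_{k-1,j} rho(j)],
  phi_{k,j} = phi_{k-1,j} - phi_{kk} phi_{k-1,k-j},  j = 1..k-1.
Step k = 1:
  phi_11 = rho(1) = 0.6334.
Step k = 2:
  phi_22 = [rho(2) - phi_11 rho(1)] / [1 - phi_11 rho(1)] = [0.6073 - (0.6334)(0.6334)] / [1 - (0.6334)(0.6334)]
         = 0.20610444 / 0.59880444 = 0.344193.
  Update: phi_21 = phi_11 - phi_22 phi_11 = 0.6334 - (0.344193)(0.6334) = 0.415388.
Step k = 3:
  phi_33 = [rho(3) - phi_21 rho(2) - phi_22 rho(1)] / [1 - phi_21 rho(1) - phi_22 rho(2)]
    numerator   = 0.6688 - (0.415388)(0.6073) - (0.344193)(0.6334) = 0.19852287
    denominator = 1 - (0.415388)(0.6334) - (0.344193)(0.6073) = 0.52786469
  phi_33 = 0.19852287 / 0.52786469 = 0.3761.
Therefore phi_{33} = 0.3761.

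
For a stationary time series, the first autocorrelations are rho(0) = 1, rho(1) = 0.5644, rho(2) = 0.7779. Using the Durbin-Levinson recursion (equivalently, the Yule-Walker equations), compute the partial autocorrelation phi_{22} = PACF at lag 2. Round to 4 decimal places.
\phi_{22} = 0.6741

The PACF at lag k is phi_{kk}, the last component of the solution
to the Yule-Walker system G_k phi = r_k where
  (G_k)_{ij} = rho(|i - j|), (r_k)_i = rho(i), i,j = 1..k.
Equivalently, Durbin-Levinson gives phi_{kk} iteratively:
  phi_{11} = rho(1)
  phi_{kk} = [rho(k) - sum_{j=1..k-1} phi_{k-1,j} rho(k-j)]
            / [1 - sum_{j=1..k-1} phi_{k-1,j} rho(j)],
  phi_{k,j} = phi_{k-1,j} - phi_{kk} phi_{k-1,k-j},  j = 1..k-1.
Step k = 1:
  phi_11 = rho(1) = 0.5644.
Step k = 2:
  phi_22 = [rho(2) - phi_11 rho(1)] / [1 - phi_11 rho(1)] = [0.7779 - (0.5644)(0.5644)] / [1 - (0.5644)(0.5644)]
         = 0.45935264 / 0.68145264 = 0.6741.
Therefore phi_{22} = 0.6741.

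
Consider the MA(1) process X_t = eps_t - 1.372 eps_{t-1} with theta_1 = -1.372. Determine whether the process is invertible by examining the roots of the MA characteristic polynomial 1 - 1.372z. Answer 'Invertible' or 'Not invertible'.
\text{Not invertible}

The MA(q) characteristic polynomial is P(z) = 1 - 1.372z.
Invertibility requires all roots to lie outside the unit circle, i.e. |z| > 1 for every root.
This is linear in z: 1 + (-1.372) z = 0  =>  z = -1/(-1.372) = 0.728863,  |z| = 0.728863.
Moduli of all roots: 0.7289.
All moduli strictly greater than 1? No.
Verdict: Not invertible.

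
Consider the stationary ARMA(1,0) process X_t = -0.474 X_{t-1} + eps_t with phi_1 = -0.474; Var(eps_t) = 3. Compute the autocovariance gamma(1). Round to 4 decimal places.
\gamma(1) = -1.8341

Multiply the model equation by X_{t-k} and take expectations. With theta_0 = psi_0 = 1 and psi_j the MA(infinity) weights, this gives
  gamma(k) - sum_i phi_i gamma(k-i) = c_k,
  c_k = sigma^2 * sum_{j=k..q} theta_j psi_{j-k}   (c_k = 0 for k > q),
using gamma(-m) = gamma(m).
Pure AR (q = 0): c_0 = sigma^2 = 3, c_k = 0 for k >= 1.
Equations for k = 0 and k = 1 (AR order 1):
  gamma(0) = phi_1 gamma(1) + c_0
  gamma(1) = phi_1 gamma(0) + c_1
Substituting the second into the first: gamma(0) (1 - phi_1^2) = c_0 + phi_1 c_1, so
  gamma(0) = c_0 / (1 - phi_1^2) = 3 / (1 - (-0.474)^2) = 3 / 0.775324 = 3.86935.
  gamma(1) = phi_1 gamma(0) = (-0.474)(3.86935) = -1.834072.
Therefore gamma(1) = -1.8341 (to 4 decimal places).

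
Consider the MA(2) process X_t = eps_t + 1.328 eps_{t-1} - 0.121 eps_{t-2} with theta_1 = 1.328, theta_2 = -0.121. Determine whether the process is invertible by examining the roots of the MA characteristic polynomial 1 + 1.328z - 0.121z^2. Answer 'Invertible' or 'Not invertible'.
\text{Not invertible}

The MA(q) characteristic polynomial is P(z) = 1 + 1.328z - 0.121z^2.
Invertibility requires all roots to lie outside the unit circle, i.e. |z| > 1 for every root.
Set 1 + (1.328) z + (-0.121) z^2 = 0, i.e. a z^2 + b z + c = 0 with a = -0.121, b = 1.328, c = 1.
Discriminant D = b^2 - 4ac = (1.328)^2 - 4*(-0.121)*1 = 1.763584 - (-0.484) = 2.247584.
D >= 0, so the roots are real: z = (-b +/- sqrt(D)) / (2a) = (-1.328 +/- 1.499194) / (-0.242).
  z_1 = (-1.328 + 1.499194) / (-0.242) = -0.7074,   |z_1| = 0.7074.
  z_2 = (-1.328 - 1.499194) / (-0.242) = 11.6826,   |z_2| = 11.6826.
Moduli of all roots: 0.7074, 11.6826.
All moduli strictly greater than 1? No.
Verdict: Not invertible.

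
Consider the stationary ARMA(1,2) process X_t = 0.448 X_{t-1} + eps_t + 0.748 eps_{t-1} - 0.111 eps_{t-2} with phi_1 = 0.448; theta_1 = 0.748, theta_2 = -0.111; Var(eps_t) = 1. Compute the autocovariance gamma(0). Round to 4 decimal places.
\gamma(0) = 2.6562

Multiply the model equation by X_{t-k} and take expectations. With theta_0 = psi_0 = 1 and psi_j the MA(infinity) weights, this gives
  gamma(k) - sum_i phi_i gamma(k-i) = c_k,
  c_k = sigma^2 * sum_{j=k..q} theta_j psi_{j-k}   (c_k = 0 for k > q),
using gamma(-m) = gamma(m).
psi-weights needed (psi_j = theta_j + sum_i phi_i psi_{j-i}):
  psi_1 = theta_1 + phi_1 = 0.748 + (0.448) = 1.196
  psi_2 = theta_2 + phi_1 psi_1 = -0.111 + (0.448)(1.196) = 0.424808
Right-hand sides:
  c_0 = sigma^2 (1 + theta_1 psi_1 + theta_2 psi_2) = 1 * (1 + (0.748)(1.196) + (-0.111)(0.424808)) = 1 * 1.847454 = 1.847454
  c_1 = sigma^2 (theta_1 + theta_2 psi_1) = 1 * (0.748 + (-0.111)(1.196)) = 0.615244
  c_2 = sigma^2 theta_2 = 1 * (-0.111) = -0.111
Equations for k = 0 and k = 1 (AR order 1):
  gamma(0) = phi_1 gamma(1) + c_0
  gamma(1) = phi_1 gamma(0) + c_1
Substituting the second into the first: gamma(0) (1 - phi_1^2) = c_0 + phi_1 c_1, so
  gamma(0) = (c_0 + phi_1 c_1) / (1 - phi_1^2) = (1.847454 + (0.448)(0.615244)) / (1 - (0.448)^2) = 2.123084 / 0.799296 = 2.656192.
Therefore gamma(0) = 2.6562 (to 4 decimal places).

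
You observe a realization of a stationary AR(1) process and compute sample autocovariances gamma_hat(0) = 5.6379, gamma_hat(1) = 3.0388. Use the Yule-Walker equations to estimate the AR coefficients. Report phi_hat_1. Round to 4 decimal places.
\hat\phi_{1} = 0.5390

The Yule-Walker equations for an AR(p) process read, in matrix form,
  Gamma_p phi = r_p,   with   (Gamma_p)_{ij} = gamma(|i - j|),
                       (r_p)_i = gamma(i),   i,j = 1..p.
Substitute the sample gammas (Toeplitz matrix and right-hand side of size 1):
  Gamma_p = [[5.6379]]
  r_p     = [3.0388]
With p = 1 this is the single equation gamma(0) phi_1 = gamma(1):
  phi_hat_1 = gamma(1) / gamma(0) = 3.0388 / 5.6379 = 0.5390.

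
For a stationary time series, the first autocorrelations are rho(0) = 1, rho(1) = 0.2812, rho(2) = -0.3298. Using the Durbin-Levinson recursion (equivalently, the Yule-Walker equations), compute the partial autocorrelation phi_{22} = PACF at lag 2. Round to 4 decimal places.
\phi_{22} = -0.4440

The PACF at lag k is phi_{kk}, the last component of the solution
to the Yule-Walker system G_k phi = r_k where
  (G_k)_{ij} = rho(|i - j|), (r_k)_i = rho(i), i,j = 1..k.
Equivalently, Durbin-Levinson gives phi_{kk} iteratively:
  phi_{11} = rho(1)
  phi_{kk} = [rho(k) - sum_{j=1..k-1} phi_{k-1,j} rho(k-j)]
            / [1 - sum_{j=1..k-1} phi_{k-1,j} rho(j)],
  phi_{k,j} = phi_{k-1,j} - phi_{kk} phi_{k-1,k-j},  j = 1..k-1.
Step k = 1:
  phi_11 = rho(1) = 0.2812.
Step k = 2:
  phi_22 = [rho(2) - phi_11 rho(1)] / [1 - phi_11 rho(1)] = [-0.3298 - (0.2812)(0.2812)] / [1 - (0.2812)(0.2812)]
         = -0.40887344 / 0.92092656 = -0.444.
Therefore phi_{22} = -0.4440.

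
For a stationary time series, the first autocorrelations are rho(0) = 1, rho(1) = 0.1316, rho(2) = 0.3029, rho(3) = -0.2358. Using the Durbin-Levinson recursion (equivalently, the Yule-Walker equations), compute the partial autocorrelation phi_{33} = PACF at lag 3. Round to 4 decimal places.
\phi_{33} = -0.3360

The PACF at lag k is phi_{kk}, the last component of the solution
to the Yule-Walker system G_k phi = r_k where
  (G_k)_{ij} = rho(|i - j|), (r_k)_i = rho(i), i,j = 1..k.
Equivalently, Durbin-Levinson gives phi_{kk} iteratively:
  phi_{11} = rho(1)
  phi_{kk} = [rho(k) - sum_{j=1..k-1} phi_{k-1,j} rho(k-j)]
            / [1 - sum_{j=1..k-1} phi_{k-1,j} rho(j)],
  phi_{k,j} = phi_{k-1,j} - phi_{kk} phi_{k-1,k-j},  j = 1..k-1.
Step k = 1:
  phi_11 = rho(1) = 0.1316.
Step k = 2:
  phi_22 = [rho(2) - phi_11 rho(1)] / [1 - phi_11 rho(1)] = [0.3029 - (0.1316)(0.1316)] / [1 - (0.1316)(0.1316)]
         = 0.28558144 / 0.98268144 = 0.290614.
  Update: phi_21 = phi_11 - phi_22 phi_11 = 0.1316 - (0.290614)(0.1316) = 0.093355.
Step k = 3:
  phi_33 = [rho(3) - phi_21 rho(2) - phi_22 rho(1)] / [1 - phi_21 rho(1) - phi_22 rho(2)]
    numerator   = -0.2358 - (0.093355)(0.3029) - (0.290614)(0.1316) = -0.30232213
    denominator = 1 - (0.093355)(0.1316) - (0.290614)(0.3029) = 0.89968734
  phi_33 = -0.30232213 / 0.89968734 = -0.336.
Therefore phi_{33} = -0.3360.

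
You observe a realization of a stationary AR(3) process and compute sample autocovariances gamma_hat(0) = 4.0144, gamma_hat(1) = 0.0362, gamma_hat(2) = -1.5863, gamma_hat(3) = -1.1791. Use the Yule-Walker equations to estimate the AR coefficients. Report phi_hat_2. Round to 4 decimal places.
\hat\phi_{2} = -0.3910

The Yule-Walker equations for an AR(p) process read, in matrix form,
  Gamma_p phi = r_p,   with   (Gamma_p)_{ij} = gamma(|i - j|),
                       (r_p)_i = gamma(i),   i,j = 1..p.
Substitute the sample gammas (Toeplitz matrix and right-hand side of size 3):
  Gamma_p = [[4.0144, 0.0362, -1.5863], [0.0362, 4.0144, 0.0362], [-1.5863, 0.0362, 4.0144]]
  r_p     = [0.0362, -1.5863, -1.1791]
Written out (R1..R3):
  (R1) 4.0144 phi_1 + 0.0362 phi_2 - 1.5863 phi_3 = 0.0362
  (R2) 0.0362 phi_1 + 4.0144 phi_2 + 0.0362 phi_3 = -1.5863
  (R3) -1.5863 phi_1 + 0.0362 phi_2 + 4.0144 phi_3 = -1.1791
Gaussian elimination:
  R2 <- R2 - (0.0362/4.0144) R1 = R2 - (0.009018) R1:  4.014074 phi_2 + 0.050505 phi_3 = -1.586626
  R3 <- R3 - (-1.5863/4.0144) R1 = R3 - (-0.395152) R1:  0.050505 phi_2 + 3.38757 phi_3 = -1.164795
  R3 <- R3 - (0.050505/4.014074) R2 = R3 - (0.012582) R2:  3.386934 phi_3 = -1.144833
Back-substitution:
  phi_hat_3 = -1.144833 / 3.386934 = -0.338014
  phi_hat_2 = (-1.586626 - (0.050505)(-0.338014)) / 4.014074 = -0.391013
  phi_hat_1 = (0.0362 - (0.0362)(-0.391013) - (-1.5863)(-0.338014)) / 4.0144 = -0.121024
So phi_hat = [-0.1210, -0.3910, -0.3380].
Therefore phi_hat_2 = -0.3910.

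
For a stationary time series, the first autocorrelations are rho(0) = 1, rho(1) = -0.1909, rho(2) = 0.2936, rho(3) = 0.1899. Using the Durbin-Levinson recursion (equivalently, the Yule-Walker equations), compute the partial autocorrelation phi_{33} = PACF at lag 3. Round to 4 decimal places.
\phi_{33} = 0.3150

The PACF at lag k is phi_{kk}, the last component of the solution
to the Yule-Walker system G_k phi = r_k where
  (G_k)_{ij} = rho(|i - j|), (r_k)_i = rho(i), i,j = 1..k.
Equivalently, Durbin-Levinson gives phi_{kk} iteratively:
  phi_{11} = rho(1)
  phi_{kk} = [rho(k) - sum_{j=1..k-1} phi_{k-1,j} rho(k-j)]
            / [1 - sum_{j=1..k-1} phi_{k-1,j} rho(j)],
  phi_{k,j} = phi_{k-1,j} - phi_{kk} phi_{k-1,k-j},  j = 1..k-1.
Step k = 1:
  phi_11 = rho(1) = -0.1909.
Step k = 2:
  phi_22 = [rho(2) - phi_11 rho(1)] / [1 - phi_11 rho(1)] = [0.2936 - (-0.1909)(-0.1909)] / [1 - (-0.1909)(-0.1909)]
         = 0.25715719 / 0.96355719 = 0.266883.
  Update: phi_21 = phi_11 - phi_22 phi_11 = -0.1909 - (0.266883)(-0.1909) = -0.139952.
Step k = 3:
  phi_33 = [rho(3) - phi_21 rho(2) - phi_22 rho(1)] / [1 - phi_21 rho(1) - phi_22 rho(2)]
    numerator   = 0.1899 - (-0.139952)(0.2936) - (0.266883)(-0.1909) = 0.2819379
    denominator = 1 - (-0.139952)(-0.1909) - (0.266883)(0.2936) = 0.89492627
  phi_33 = 0.2819379 / 0.89492627 = 0.315.
Therefore phi_{33} = 0.3150.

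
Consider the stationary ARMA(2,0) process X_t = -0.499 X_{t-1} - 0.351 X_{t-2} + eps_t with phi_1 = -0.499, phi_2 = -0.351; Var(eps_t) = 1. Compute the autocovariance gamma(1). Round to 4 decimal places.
\gamma(1) = -0.4878

Multiply the model equation by X_{t-k} and take expectations. With theta_0 = psi_0 = 1 and psi_j the MA(infinity) weights, this gives
  gamma(k) - sum_i phi_i gamma(k-i) = c_k,
  c_k = sigma^2 * sum_{j=k..q} theta_j psi_{j-k}   (c_k = 0 for k > q),
using gamma(-m) = gamma(m).
Pure AR (q = 0): c_0 = sigma^2 = 1, c_k = 0 for k >= 1.
Equations for k = 0, 1, 2 (AR order 2, c_2 = 0):
  (E0) gamma(0) = phi_1 gamma(1) + phi_2 gamma(2) + c_0
  (E1) gamma(1) = phi_1 gamma(0) + phi_2 gamma(1) + c_1
  (E2) gamma(2) = phi_1 gamma(1) + phi_2 gamma(0)
From (E1): gamma(1) = A gamma(0) + B with
  A = phi_1 / (1 - phi_2) = -0.499 / 1.351 = -0.369356,   B = c_1 / (1 - phi_2) = 0 / 1.351 = 0.
Insert (E2) into (E0): gamma(0) (1 - phi_2^2) = phi_1 (1 + phi_2) gamma(1) + c_0.
  phi_1 (1 + phi_2) = (-0.499)(0.649) = -0.323851,   1 - phi_2^2 = 0.876799.
Replace gamma(1) by A gamma(0) + B and collect gamma(0):
  gamma(0) [0.876799 - (-0.323851)(-0.369356)] = c_0 = 1
  gamma(0) * 0.757183 = 1
  gamma(0) = 1 / 0.757183 = 1.320685.
  gamma(1) = A gamma(0) = (-0.369356)(1.320685) = -0.487803.
Therefore gamma(1) = -0.4878 (to 4 decimal places).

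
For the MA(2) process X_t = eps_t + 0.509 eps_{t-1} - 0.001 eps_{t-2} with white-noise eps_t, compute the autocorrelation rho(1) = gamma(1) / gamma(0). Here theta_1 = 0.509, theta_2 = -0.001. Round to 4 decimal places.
\rho(1) = 0.4039

For an MA(q) process with theta_0 = 1, the autocovariance is
  gamma(k) = sigma^2 * sum_{i=0..q-k} theta_i * theta_{i+k},
and rho(k) = gamma(k) / gamma(0). Sigma^2 cancels.
  numerator   = (1)*(0.509) + (0.509)*(-0.001) = 0.508491.
  denominator = (1)^2 + (0.509)^2 + (-0.001)^2 = 1.259082.
  rho(1) = 0.508491 / 1.259082 = 0.4039.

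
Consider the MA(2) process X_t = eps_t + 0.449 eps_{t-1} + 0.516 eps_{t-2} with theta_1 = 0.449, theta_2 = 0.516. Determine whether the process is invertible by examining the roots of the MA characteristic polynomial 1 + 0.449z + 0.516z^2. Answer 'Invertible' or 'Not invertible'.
\text{Invertible}

The MA(q) characteristic polynomial is P(z) = 1 + 0.449z + 0.516z^2.
Invertibility requires all roots to lie outside the unit circle, i.e. |z| > 1 for every root.
Set 1 + (0.449) z + (0.516) z^2 = 0, i.e. a z^2 + b z + c = 0 with a = 0.516, b = 0.449, c = 1.
Discriminant D = b^2 - 4ac = (0.449)^2 - 4*(0.516)*1 = 0.201601 - (2.064) = -1.862399.
D < 0, so the roots are the complex-conjugate pair z = (-b +/- i sqrt(-D)) / (2a) = -0.4351 +/- 1.3224i.
For a conjugate pair |z|^2 = z * conj(z) = (product of roots) = c/a = 1/(0.516) = 1.937984, so |z| = sqrt(1.937984) = 1.3921 for both roots.
Moduli of all roots: 1.3921, 1.3921.
All moduli strictly greater than 1? Yes.
Verdict: Invertible.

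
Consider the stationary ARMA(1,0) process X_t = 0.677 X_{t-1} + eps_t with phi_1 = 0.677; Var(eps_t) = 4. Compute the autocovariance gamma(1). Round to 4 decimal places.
\gamma(1) = 4.9993

Multiply the model equation by X_{t-k} and take expectations. With theta_0 = psi_0 = 1 and psi_j the MA(infinity) weights, this gives
  gamma(k) - sum_i phi_i gamma(k-i) = c_k,
  c_k = sigma^2 * sum_{j=k..q} theta_j psi_{j-k}   (c_k = 0 for k > q),
using gamma(-m) = gamma(m).
Pure AR (q = 0): c_0 = sigma^2 = 4, c_k = 0 for k >= 1.
Equations for k = 0 and k = 1 (AR order 1):
  gamma(0) = phi_1 gamma(1) + c_0
  gamma(1) = phi_1 gamma(0) + c_1
Substituting the second into the first: gamma(0) (1 - phi_1^2) = c_0 + phi_1 c_1, so
  gamma(0) = c_0 / (1 - phi_1^2) = 4 / (1 - (0.677)^2) = 4 / 0.541671 = 7.384556.
  gamma(1) = phi_1 gamma(0) = (0.677)(7.384556) = 4.999345.
Therefore gamma(1) = 4.9993 (to 4 decimal places).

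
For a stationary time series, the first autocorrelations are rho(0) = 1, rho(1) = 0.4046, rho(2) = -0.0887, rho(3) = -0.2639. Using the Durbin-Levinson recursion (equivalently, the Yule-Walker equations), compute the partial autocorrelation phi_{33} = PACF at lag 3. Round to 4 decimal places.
\phi_{33} = -0.1251

The PACF at lag k is phi_{kk}, the last component of the solution
to the Yule-Walker system G_k phi = r_k where
  (G_k)_{ij} = rho(|i - j|), (r_k)_i = rho(i), i,j = 1..k.
Equivalently, Durbin-Levinson gives phi_{kk} iteratively:
  phi_{11} = rho(1)
  phi_{kk} = [rho(k) - sum_{j=1..k-1} phi_{k-1,j} rho(k-j)]
            / [1 - sum_{j=1..k-1} phi_{k-1,j} rho(j)],
  phi_{k,j} = phi_{k-1,j} - phi_{kk} phi_{k-1,k-j},  j = 1..k-1.
Step k = 1:
  phi_11 = rho(1) = 0.4046.
Step k = 2:
  phi_22 = [rho(2) - phi_11 rho(1)] / [1 - phi_11 rho(1)] = [-0.0887 - (0.4046)(0.4046)] / [1 - (0.4046)(0.4046)]
         = -0.25240116 / 0.83629884 = -0.301807.
  Update: phi_21 = phi_11 - phi_22 phi_11 = 0.4046 - (-0.301807)(0.4046) = 0.526711.
Step k = 3:
  phi_33 = [rho(3) - phi_21 rho(2) - phi_22 rho(1)] / [1 - phi_21 rho(1) - phi_22 rho(2)]
    numerator   = -0.2639 - (0.526711)(-0.0887) - (-0.301807)(0.4046) = -0.09506945
    denominator = 1 - (0.526711)(0.4046) - (-0.301807)(-0.0887) = 0.76012231
  phi_33 = -0.09506945 / 0.76012231 = -0.1251.
Therefore phi_{33} = -0.1251.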